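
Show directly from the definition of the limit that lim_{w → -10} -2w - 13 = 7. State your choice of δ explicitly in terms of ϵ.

δ = ϵ/2

Fix ϵ > 0. We need δ > 0 so that 0 < |w + 10| < δ implies |(-2w - 13) − 7| < ϵ.
Since (-2w - 13) − 7 = -2(w + 10), we have |(-2w - 13) − 7| = 2|w + 10|.
So 2|w + 10| < ϵ exactly when |w + 10| < ϵ/2.
Take δ = ϵ/2. If 0 < |w + 10| < δ then |(-2w - 13) − 7| = 2|w + 10| < 2·(ϵ/2) = ϵ.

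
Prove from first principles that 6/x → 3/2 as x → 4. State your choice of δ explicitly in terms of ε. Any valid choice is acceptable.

Let ε > 0. We seek δ > 0 such that 0 < |x − 4| < δ implies |6/x − (3/2)| < ε.
|6/x − (3/2)| = 6·|4 − x|/(4·|x|) = 6|x − 4|/(4|x|).
Require δ ≤ 2 so that |x| > 4 − 2 = 2, hence 4|x| > 8.
Then |6/x − (3/2)| < 6|x − 4|/8, which is < ε when |x − 4| < (4/3)ε.
Take δ = min(2, (4/3)ε). Then 0 < |x − 4| < δ gives both |x − 4| < 2 and |x − 4| < (4/3)ε, so |6/x − (3/2)| < ε.

δ = min(2, (4/3)ε)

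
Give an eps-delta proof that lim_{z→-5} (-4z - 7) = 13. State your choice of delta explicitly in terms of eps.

Let eps > 0 be given. We need delta > 0 so that 0 < |z + 5| < delta implies |(-4z - 7) − 13| < eps.
|(-4z - 7) − 13| = |-4z - 20| = 4|z + 5|.
Thus it suffices that |z + 5| < eps/4.
Take delta = eps/4. If 0 < |z + 5| < delta then |(-4z - 7) − 13| = 4|z + 5| < 4·(eps/4) = eps.

delta = eps/4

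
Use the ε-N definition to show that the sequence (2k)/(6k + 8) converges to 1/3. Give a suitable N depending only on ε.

Let ε > 0. For k ≥ 1, |(2k)/(6k + 8) − (1/3)| = |-16|/(6(6k + 8)) = 16/(6(6k + 8)).
Since 6k + 8 ≥ 6k for k ≥ 1, this is ≤ 16/(6·6k) = (4/9)/k.
So |(2k)/(6k + 8) − (1/3)| < ε whenever k > (4/9)/ε.
Take N = (4/9)/ε. If k > N then |(2k)/(6k + 8) − (1/3)| ≤ (4/9)/k < ε.

N = (4/9)/ε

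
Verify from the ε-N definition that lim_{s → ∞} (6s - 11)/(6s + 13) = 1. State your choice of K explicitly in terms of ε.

Let ε > 0 be given. We seek K > 0 such that s > K implies |(6s - 11)/(6s + 13) − 1| < ε.
(6s - 11)/(6s + 13) − 1 = (6(6s - 11) − 6(6s + 13)) / (6(6s + 13)) = -144/(6(6s + 13)).
For s > 0 we have 6s + 13 > 6s, so |(6s - 11)/(6s + 13) − 1| = 144/(6(6s + 13)) < 144/(6·6s) = 4/s.
Thus |(6s - 11)/(6s + 13) − 1| < ε whenever s > 4/ε.
Take K = 4/ε. If s > K then |(6s - 11)/(6s + 13) − 1| < 4/s < ε.

K = 4/ε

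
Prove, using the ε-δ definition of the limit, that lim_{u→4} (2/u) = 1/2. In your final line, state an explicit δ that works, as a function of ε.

δ = min(2, 4ε)

Let ε > 0. We seek δ > 0 such that 0 < |u − 4| < δ implies |2/u − (1/2)| < ε.
|2/u − (1/2)| = 2·|4 − u|/(4·|u|) = 2|u − 4|/(4|u|).
Restrict δ ≤ 2. Then |u − 4| < 2 gives |u| > 2, so 4|u| > 8.
Then |2/u − (1/2)| < 2|u − 4|/8, which is < ε when |u − 4| < 4ε.
Take δ = min(2, 4ε). Then 0 < |u − 4| < δ gives both |u − 4| < 2 and |u − 4| < 4ε, so |2/u − (1/2)| < ε.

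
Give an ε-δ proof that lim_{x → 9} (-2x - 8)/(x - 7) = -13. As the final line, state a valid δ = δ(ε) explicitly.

δ = min(1, (1/11)ε)

Let ε > 0 be given. We want δ > 0 with 0 < |x − 9| < δ ⇒ |(-2x - 8)/(x - 7) + 13| < ε.
Combining over a common denominator, (-2x - 8)/(x - 7) + 13 = [(-2x - 8)·2 − (-26)·(x - 7)] / [2·(x - 7)] = 22(x − 9) / (2(x - 7)).
So |(-2x - 8)/(x - 7) + 13| = 22|x − 9| / (2·|x − 7|).
Require δ ≤ 1, so |x − 7| ≥ |2| − |x − 9| > 2 − 1 = 1.
Hence |(-2x - 8)/(x - 7) + 13| < 22|x − 9|/(2·1) = 11|x − 9|, which is < ε once |x − 9| < (1/11)ε.
Take δ = min(1, (1/11)ε). Then 0 < |x − 9| < δ forces both bounds, so |(-2x - 8)/(x - 7) + 13| < ε.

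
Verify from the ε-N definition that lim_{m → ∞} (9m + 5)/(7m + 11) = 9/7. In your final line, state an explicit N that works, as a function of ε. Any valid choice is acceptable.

Suppose ε > 0. For m ≥ 1, |(9m + 5)/(7m + 11) − (9/7)| = |-64|/(7(7m + 11)) = 64/(7(7m + 11)).
Since 7m + 11 ≥ 7m for m ≥ 1, this is ≤ 64/(7·7m) = (64/49)/m.
So |(9m + 5)/(7m + 11) − (9/7)| < ε whenever m > (64/49)/ε.
Take N = (64/49)/ε. If m > N then |(9m + 5)/(7m + 11) − (9/7)| ≤ (64/49)/m < ε.

N = (64/49)/ε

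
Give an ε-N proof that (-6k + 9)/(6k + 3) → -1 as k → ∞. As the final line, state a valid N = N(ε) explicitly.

N = 2/ε

Let ε > 0 be given. For k ≥ 1, |(-6k + 9)/(6k + 3) + 1| = |72|/(6(6k + 3)) = 72/(6(6k + 3)).
Since 6k + 3 ≥ 6k for k ≥ 1, this is ≤ 72/(6·6k) = 2/k.
So |(-6k + 9)/(6k + 3) + 1| < ε whenever k > 2/ε.
Take N = 2/ε. If k > N then |(-6k + 9)/(6k + 3) + 1| ≤ 2/k < ε.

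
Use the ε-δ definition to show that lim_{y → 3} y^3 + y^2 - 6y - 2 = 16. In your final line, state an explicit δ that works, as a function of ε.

Let ε > 0. We want δ > 0 such that 0 < |y − 3| < δ implies |(y^3 + y^2 - 6y - 2) − 16| < ε.
(y^3 + y^2 - 6y - 2) − 16 = y^3 + y^2 - 6y - 18 = (y − 3)(y^2 + 4y + 6).
So |(y^3 + y^2 - 6y - 2) − 16| = |y − 3|·|y^2 + 4y + 6|.
Require δ ≤ 1. Then |y − 3| < 1 gives |y| < 4, and by the triangle inequality |y^2 + 4y + 6| ≤ 4^2 + 4·4 + 6 = 38.
Hence |(y^3 + y^2 - 6y - 2) − 16| ≤ 38|y − 3| < ε provided |y − 3| < ε/38.
Take δ = min(1, ε/38). Then 0 < |y − 3| < δ gives both |y − 3| < 1 and |y − 3| < ε/38, so |(y^3 + y^2 - 6y - 2) − 16| < ε.

δ = min(1, ε/38)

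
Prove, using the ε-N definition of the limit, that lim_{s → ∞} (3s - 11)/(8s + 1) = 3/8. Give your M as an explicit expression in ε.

Fix ε > 0. We seek M > 0 such that s > M implies |(3s - 11)/(8s + 1) − (3/8)| < ε.
(3s - 11)/(8s + 1) − (3/8) = (8(3s - 11) − 3(8s + 1)) / (8(8s + 1)) = -91/(8(8s + 1)).
For s > 0 we have 8s + 1 > 8s, so |(3s - 11)/(8s + 1) − (3/8)| = 91/(8(8s + 1)) < 91/(8·8s) = (91/64)/s.
Thus |(3s - 11)/(8s + 1) − (3/8)| < ε whenever s > (91/64)/ε.
Take M = (91/64)/ε. If s > M then |(3s - 11)/(8s + 1) − (3/8)| < (91/64)/s < ε.

M = (91/64)/ε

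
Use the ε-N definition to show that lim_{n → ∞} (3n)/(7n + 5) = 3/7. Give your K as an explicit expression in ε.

K = (15/49)/ε

Let ε > 0 be given. For n ≥ 1, |(3n)/(7n + 5) − (3/7)| = |-15|/(7(7n + 5)) = 15/(7(7n + 5)).
Since 7n + 5 ≥ 7n for n ≥ 1, this is ≤ 15/(7·7n) = (15/49)/n.
So |(3n)/(7n + 5) − (3/7)| < ε whenever n > (15/49)/ε.
Take K = (15/49)/ε. If n > K then |(3n)/(7n + 5) − (3/7)| ≤ (15/49)/n < ε.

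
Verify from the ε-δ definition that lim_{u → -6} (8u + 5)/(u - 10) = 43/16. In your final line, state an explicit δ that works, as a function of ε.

Let ε > 0. We want δ > 0 with 0 < |u + 6| < δ ⇒ |(8u + 5)/(u - 10) − (43/16)| < ε.
Combining over a common denominator, (8u + 5)/(u - 10) − (43/16) = [(8u + 5)·(-16) − (-43)·(u - 10)] / [(-16)·(u - 10)] = -85(u + 6) / ((-16)(u - 10)).
So |(8u + 5)/(u - 10) − (43/16)| = 85|u + 6| / (16·|u − 10|).
Require δ ≤ 8, so |u − 10| ≥ |-16| − |u + 6| > 16 − 8 = 8.
Hence |(8u + 5)/(u - 10) − (43/16)| < 85|u + 6|/(16·8) = (85/128)|u + 6|, which is < ε once |u + 6| < (128/85)ε.
Take δ = min(8, (128/85)ε). Then 0 < |u + 6| < δ forces both bounds, so |(8u + 5)/(u - 10) − (43/16)| < ε.

δ = min(8, (128/85)ε)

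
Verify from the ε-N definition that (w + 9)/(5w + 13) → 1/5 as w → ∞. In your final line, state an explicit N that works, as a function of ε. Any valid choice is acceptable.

Suppose ε > 0. We seek N > 0 such that w > N implies |(w + 9)/(5w + 13) − (1/5)| < ε.
(w + 9)/(5w + 13) − (1/5) = (5(w + 9) − (5w + 13)) / (5(5w + 13)) = 32/(5(5w + 13)).
For w > 0 we have 5w + 13 > 5w, so |(w + 9)/(5w + 13) − (1/5)| = 32/(5(5w + 13)) < 32/(5·5w) = (32/25)/w.
Thus |(w + 9)/(5w + 13) − (1/5)| < ε whenever w > (32/25)/ε.
Take N = (32/25)/ε. If w > N then |(w + 9)/(5w + 13) − (1/5)| < (32/25)/w < ε.

N = (32/25)/ε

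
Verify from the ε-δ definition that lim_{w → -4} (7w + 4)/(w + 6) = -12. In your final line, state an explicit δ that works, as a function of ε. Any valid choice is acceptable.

Suppose ε > 0. We want δ > 0 with 0 < |w + 4| < δ ⇒ |(7w + 4)/(w + 6) + 12| < ε.
Combining over a common denominator, (7w + 4)/(w + 6) + 12 = [(7w + 4)·2 − (-24)·(w + 6)] / [2·(w + 6)] = 38(w + 4) / (2(w + 6)).
So |(7w + 4)/(w + 6) + 12| = 38|w + 4| / (2·|w + 6|).
Require δ ≤ 1, so |w + 6| ≥ |2| − |w + 4| > 2 − 1 = 1.
Hence |(7w + 4)/(w + 6) + 12| < 38|w + 4|/(2·1) = 19|w + 4|, which is < ε once |w + 4| < (1/19)ε.
Take δ = min(1, (1/19)ε). Then 0 < |w + 4| < δ forces both bounds, so |(7w + 4)/(w + 6) + 12| < ε.

δ = min(1, (1/19)ε)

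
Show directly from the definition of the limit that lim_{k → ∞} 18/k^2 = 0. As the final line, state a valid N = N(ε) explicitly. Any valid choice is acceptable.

N = (18/ε)^{1/2}

Fix ε > 0. For k ≥ 1, |18/k^2 − 0| = 18/k^2.
18/k^2 < ε ⇔ k^2 > 18/ε ⇔ k > (18/ε)^{1/2}.
Take N = (18/ε)^{1/2}. Then k > N implies 18/k^2 < ε.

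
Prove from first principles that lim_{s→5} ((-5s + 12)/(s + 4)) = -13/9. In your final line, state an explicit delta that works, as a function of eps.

delta = min(9/2, (81/64)eps)

Let eps > 0. We want delta > 0 with 0 < |s − 5| < delta ⇒ |(-5s + 12)/(s + 4) + 13/9| < eps.
Combining over a common denominator, (-5s + 12)/(s + 4) + 13/9 = [(-5s + 12)·9 − (-13)·(s + 4)] / [9·(s + 4)] = -32(s − 5) / (9(s + 4)).
So |(-5s + 12)/(s + 4) + 13/9| = 32|s − 5| / (9·|s + 4|).
Restrict delta ≤ 9/2. Then |s − 5| < 9/2 gives |s + 4| = |(s − 5) + 9| ≥ 9 − 9/2 = 9/2.
Hence |(-5s + 12)/(s + 4) + 13/9| < 32|s − 5|/(9·(9/2)) = (64/81)|s − 5|, which is < eps once |s − 5| < (81/64)eps.
Take delta = min(9/2, (81/64)eps). Then 0 < |s − 5| < delta forces both bounds, so |(-5s + 12)/(s + 4) + 13/9| < eps.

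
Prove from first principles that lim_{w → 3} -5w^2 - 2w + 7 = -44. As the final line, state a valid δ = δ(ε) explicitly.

Fix ε > 0. We want δ > 0 such that 0 < |w − 3| < δ implies |(-5w^2 - 2w + 7) + 44| < ε.
(-5w^2 - 2w + 7) + 44 = -5w^2 - 2w + 51 = (w − 3)(-5w - 17).
So |(-5w^2 - 2w + 7) + 44| = |w − 3|·|-5w - 17|.
Assume first that |w − 3| < 2, so |w| < 5. Then |-5w - 17| ≤ 5·5 + 17 = 42.
Hence |(-5w^2 - 2w + 7) + 44| ≤ 42|w − 3| < ε provided |w − 3| < ε/42.
Take δ = min(2, ε/42). Then 0 < |w − 3| < δ gives both |w − 3| < 2 and |w − 3| < ε/42, so |(-5w^2 - 2w + 7) + 44| < ε.

δ = min(2, ε/42)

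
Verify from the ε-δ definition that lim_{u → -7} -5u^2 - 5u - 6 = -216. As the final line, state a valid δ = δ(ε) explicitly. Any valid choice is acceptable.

δ = min(1, ε/70)

Suppose ε > 0. We want δ > 0 such that 0 < |u + 7| < δ implies |(-5u^2 - 5u - 6) + 216| < ε.
(-5u^2 - 5u - 6) + 216 = -5u^2 - 5u + 210 = (u + 7)(-5u + 30).
So |(-5u^2 - 5u - 6) + 216| = |u + 7|·|-5u + 30|.
Require δ ≤ 1. Then |u + 7| < 1 gives |u| < 8, and by the triangle inequality |-5u + 30| ≤ 5·8 + 30 = 70.
Hence |(-5u^2 - 5u - 6) + 216| ≤ 70|u + 7| < ε provided |u + 7| < ε/70.
Choosing δ = min(1, ε/70) ensures both conditions, hence |(-5u^2 - 5u - 6) + 216| < ε.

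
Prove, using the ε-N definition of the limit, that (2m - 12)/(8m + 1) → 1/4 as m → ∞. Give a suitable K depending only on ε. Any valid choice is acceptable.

Let ε > 0. For m ≥ 1, |(2m - 12)/(8m + 1) − (1/4)| = |-98|/(8(8m + 1)) = 98/(8(8m + 1)).
Since 8m + 1 ≥ 8m for m ≥ 1, this is ≤ 98/(8·8m) = (49/32)/m.
So |(2m - 12)/(8m + 1) − (1/4)| < ε whenever m > (49/32)/ε.
Take K = (49/32)/ε. If m > K then |(2m - 12)/(8m + 1) − (1/4)| ≤ (49/32)/m < ε.

K = (49/32)/ε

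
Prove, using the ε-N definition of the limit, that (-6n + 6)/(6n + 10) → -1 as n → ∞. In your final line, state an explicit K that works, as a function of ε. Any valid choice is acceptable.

K = (8/3)/ε

Let ε > 0. For n ≥ 1, |(-6n + 6)/(6n + 10) + 1| = |96|/(6(6n + 10)) = 96/(6(6n + 10)).
Since 6n + 10 ≥ 6n for n ≥ 1, this is ≤ 96/(6·6n) = (8/3)/n.
So |(-6n + 6)/(6n + 10) + 1| < ε whenever n > (8/3)/ε.
Take K = (8/3)/ε. If n > K then |(-6n + 6)/(6n + 10) + 1| ≤ (8/3)/n < ε.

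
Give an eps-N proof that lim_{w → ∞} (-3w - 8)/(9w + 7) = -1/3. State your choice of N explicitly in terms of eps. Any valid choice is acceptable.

Fix eps > 0. We seek N > 0 such that w > N implies |(-3w - 8)/(9w + 7) + 1/3| < eps.
(-3w - 8)/(9w + 7) + 1/3 = (9(-3w - 8) − (-3)(9w + 7)) / (9(9w + 7)) = -51/(9(9w + 7)).
For w > 0 we have 9w + 7 > 9w, so |(-3w - 8)/(9w + 7) + 1/3| = 51/(9(9w + 7)) < 51/(9·9w) = (17/27)/w.
Thus |(-3w - 8)/(9w + 7) + 1/3| < eps whenever w > (17/27)/eps.
Take N = (17/27)/eps. If w > N then |(-3w - 8)/(9w + 7) + 1/3| < (17/27)/w < eps.

N = (17/27)/eps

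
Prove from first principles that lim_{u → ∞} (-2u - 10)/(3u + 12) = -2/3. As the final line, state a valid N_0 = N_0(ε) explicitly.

Let ε > 0. We seek N_0 > 0 such that u > N_0 implies |(-2u - 10)/(3u + 12) + 2/3| < ε.
(-2u - 10)/(3u + 12) + 2/3 = (3(-2u - 10) − (-2)(3u + 12)) / (3(3u + 12)) = -6/(3(3u + 12)).
For u > 0 we have 3u + 12 > 3u, so |(-2u - 10)/(3u + 12) + 2/3| = 6/(3(3u + 12)) < 6/(3·3u) = (2/3)/u.
Thus |(-2u - 10)/(3u + 12) + 2/3| < ε whenever u > (2/3)/ε.
Take N_0 = (2/3)/ε. If u > N_0 then |(-2u - 10)/(3u + 12) + 2/3| < (2/3)/u < ε.

N_0 = (2/3)/ε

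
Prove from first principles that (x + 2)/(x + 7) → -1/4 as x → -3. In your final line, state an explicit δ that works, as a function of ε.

Fix ε > 0. We want δ > 0 with 0 < |x + 3| < δ ⇒ |(x + 2)/(x + 7) + 1/4| < ε.
Combining over a common denominator, (x + 2)/(x + 7) + 1/4 = [(x + 2)·4 − (-1)·(x + 7)] / [4·(x + 7)] = 5(x + 3) / (4(x + 7)).
So |(x + 2)/(x + 7) + 1/4| = 5|x + 3| / (4·|x + 7|).
Require δ ≤ 2, so |x + 7| ≥ |4| − |x + 3| > 4 − 2 = 2.
Hence |(x + 2)/(x + 7) + 1/4| < 5|x + 3|/(4·2) = (5/8)|x + 3|, which is < ε once |x + 3| < (8/5)ε.
Take δ = min(2, (8/5)ε). Then 0 < |x + 3| < δ forces both bounds, so |(x + 2)/(x + 7) + 1/4| < ε.

δ = min(2, (8/5)ε)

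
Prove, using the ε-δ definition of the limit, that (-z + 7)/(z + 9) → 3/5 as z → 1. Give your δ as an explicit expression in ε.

Fix ε > 0. We want δ > 0 with 0 < |z − 1| < δ ⇒ |(-z + 7)/(z + 9) − (3/5)| < ε.
Combining over a common denominator, (-z + 7)/(z + 9) − (3/5) = [(-z + 7)·10 − 6·(z + 9)] / [10·(z + 9)] = -16(z − 1) / (10(z + 9)).
So |(-z + 7)/(z + 9) − (3/5)| = 16|z − 1| / (10·|z + 9|).
Require δ ≤ 5, so |z + 9| ≥ |10| − |z − 1| > 10 − 5 = 5.
Hence |(-z + 7)/(z + 9) − (3/5)| < 16|z − 1|/(10·5) = (8/25)|z − 1|, which is < ε once |z − 1| < (25/8)ε.
Take δ = min(5, (25/8)ε). Then 0 < |z − 1| < δ forces both bounds, so |(-z + 7)/(z + 9) − (3/5)| < ε.

δ = min(5, (25/8)ε)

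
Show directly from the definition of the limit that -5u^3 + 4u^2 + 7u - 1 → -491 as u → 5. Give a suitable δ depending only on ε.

Let ε > 0 be given. We want δ > 0 such that 0 < |u − 5| < δ implies |(-5u^3 + 4u^2 + 7u - 1) + 491| < ε.
(-5u^3 + 4u^2 + 7u - 1) + 491 = -5u^3 + 4u^2 + 7u + 490 = (u − 5)(-5u^2 - 21u - 98).
So |(-5u^3 + 4u^2 + 7u - 1) + 491| = |u − 5|·|-5u^2 - 21u - 98|.
Assume first that |u − 5| < 1, so |u| < 6. Then |-5u^2 - 21u - 98| ≤ 5·6^2 + 21·6 + 98 = 404.
Hence |(-5u^3 + 4u^2 + 7u - 1) + 491| ≤ 404|u − 5| < ε provided |u − 5| < ε/404.
Take δ = min(1, ε/404). Then 0 < |u − 5| < δ gives both |u − 5| < 1 and |u − 5| < ε/404, so |(-5u^3 + 4u^2 + 7u - 1) + 491| < ε.

δ = min(1, ε/404)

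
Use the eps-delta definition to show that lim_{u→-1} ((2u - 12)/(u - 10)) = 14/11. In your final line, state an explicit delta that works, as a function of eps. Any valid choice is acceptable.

Fix eps > 0. We want delta > 0 with 0 < |u + 1| < delta ⇒ |(2u - 12)/(u - 10) − (14/11)| < eps.
Combining over a common denominator, (2u - 12)/(u - 10) − (14/11) = [(2u - 12)·(-11) − (-14)·(u - 10)] / [(-11)·(u - 10)] = -8(u + 1) / ((-11)(u - 10)).
So |(2u - 12)/(u - 10) − (14/11)| = 8|u + 1| / (11·|u − 10|).
Require delta ≤ 11/2, so |u − 10| ≥ |-11| − |u + 1| > 11 − 11/2 = 11/2.
Hence |(2u - 12)/(u - 10) − (14/11)| < 8|u + 1|/(11·(11/2)) = (16/121)|u + 1|, which is < eps once |u + 1| < (121/16)eps.
Take delta = min(11/2, (121/16)eps). Then 0 < |u + 1| < delta forces both bounds, so |(2u - 12)/(u - 10) − (14/11)| < eps.

delta = min(11/2, (121/16)eps)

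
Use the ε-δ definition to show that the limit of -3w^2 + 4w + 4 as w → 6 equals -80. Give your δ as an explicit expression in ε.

Suppose ε > 0. We want δ > 0 such that 0 < |w − 6| < δ implies |(-3w^2 + 4w + 4) + 80| < ε.
(-3w^2 + 4w + 4) + 80 = -3w^2 + 4w + 84 = (w − 6)(-3w - 14).
So |(-3w^2 + 4w + 4) + 80| = |w − 6|·|-3w - 14|.
Assume first that |w − 6| < 1, so |w| < 7. Then |-3w - 14| ≤ 3·7 + 14 = 35.
Hence |(-3w^2 + 4w + 4) + 80| ≤ 35|w − 6| < ε provided |w − 6| < ε/35.
Take δ = min(1, ε/35). Then 0 < |w − 6| < δ gives both |w − 6| < 1 and |w − 6| < ε/35, so |(-3w^2 + 4w + 4) + 80| < ε.

δ = min(1, ε/35)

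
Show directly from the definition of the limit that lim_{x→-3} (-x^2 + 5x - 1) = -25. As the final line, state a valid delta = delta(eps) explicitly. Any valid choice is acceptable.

delta = min(1, eps/12)

Fix eps > 0. We want delta > 0 such that 0 < |x + 3| < delta implies |(-x^2 + 5x - 1) + 25| < eps.
(-x^2 + 5x - 1) + 25 = -x^2 + 5x + 24 = (x + 3)(-x + 8).
So |(-x^2 + 5x - 1) + 25| = |x + 3|·|-x + 8|.
Require delta ≤ 1. Then |x + 3| < 1 gives |x| < 4, and by the triangle inequality |-x + 8| ≤ 4 + 8 = 12.
Hence |(-x^2 + 5x - 1) + 25| ≤ 12|x + 3| < eps provided |x + 3| < eps/12.
Choosing delta = min(1, eps/12) ensures both conditions, hence |(-x^2 + 5x - 1) + 25| < eps.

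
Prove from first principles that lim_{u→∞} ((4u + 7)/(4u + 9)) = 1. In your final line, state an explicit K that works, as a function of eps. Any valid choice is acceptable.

Let eps > 0 be given. We seek K > 0 such that u > K implies |(4u + 7)/(4u + 9) − 1| < eps.
(4u + 7)/(4u + 9) − 1 = (4(4u + 7) − 4(4u + 9)) / (4(4u + 9)) = -8/(4(4u + 9)).
For u > 0 we have 4u + 9 > 4u, so |(4u + 7)/(4u + 9) − 1| = 8/(4(4u + 9)) < 8/(4·4u) = (1/2)/u.
Thus |(4u + 7)/(4u + 9) − 1| < eps whenever u > (1/2)/eps.
Take K = (1/2)/eps. If u > K then |(4u + 7)/(4u + 9) − 1| < (1/2)/u < eps.

K = (1/2)/eps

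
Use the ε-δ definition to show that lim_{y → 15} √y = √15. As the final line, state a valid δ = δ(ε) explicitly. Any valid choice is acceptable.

Fix ε > 0. We want δ > 0 such that 0 < |y − 15| < δ implies |√y − √15| < ε.
Rationalise: √y − √15 = (y − 15)/(√y + √15), so |√y − √15| = |y − 15|/(√y + √15).
Restrict δ ≤ 15 so that |y − 15| < 15 forces y > 0, and then √y + √15 > √15.
Hence |√y − √15| < |y − 15|/√15, which is < ε once |y − 15| < √15·ε.
Take δ = min(15, √15·ε). If 0 < |y − 15| < δ then y > 0 and |√y − √15| < |y − 15|/√15 < ε.

δ = min(15, √15·ε)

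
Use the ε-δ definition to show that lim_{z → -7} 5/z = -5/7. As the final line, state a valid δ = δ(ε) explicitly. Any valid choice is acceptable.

Suppose ε > 0. We seek δ > 0 such that 0 < |z + 7| < δ implies |5/z + 5/7| < ε.
|5/z + 5/7| = 5·|-7 − z|/(7·|z|) = 5|z + 7|/(7|z|).
Require δ ≤ 7/2 so that |z| > 7 − 7/2 = 7/2, hence 7|z| > 49/2.
Then |5/z + 5/7| < 5|z + 7|/(49/2), which is < ε when |z + 7| < (49/10)ε.
Take δ = min(7/2, (49/10)ε). Then 0 < |z + 7| < δ gives both |z + 7| < 7/2 and |z + 7| < (49/10)ε, so |5/z + 5/7| < ε.

δ = min(7/2, (49/10)ε)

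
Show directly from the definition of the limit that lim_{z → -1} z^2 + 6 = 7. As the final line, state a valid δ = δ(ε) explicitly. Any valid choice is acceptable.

Let ε > 0. We want δ > 0 such that 0 < |z + 1| < δ implies |(z^2 + 6) − 7| < ε.
(z^2 + 6) − 7 = z^2 - 1 = (z + 1)(z - 1).
So |(z^2 + 6) − 7| = |z + 1|·|z - 1|.
Assume first that |z + 1| < 1, so |z| < 2. Then |z - 1| ≤ 2 + 1 = 3.
Hence |(z^2 + 6) − 7| ≤ 3|z + 1| < ε provided |z + 1| < ε/3.
Choosing δ = min(1, ε/3) ensures both conditions, hence |(z^2 + 6) − 7| < ε.

δ = min(1, ε/3)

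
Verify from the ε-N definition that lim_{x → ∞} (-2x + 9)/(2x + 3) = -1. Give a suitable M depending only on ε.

M = 6/ε

Fix ε > 0. We seek M > 0 such that x > M implies |(-2x + 9)/(2x + 3) + 1| < ε.
(-2x + 9)/(2x + 3) + 1 = (2(-2x + 9) − (-2)(2x + 3)) / (2(2x + 3)) = 24/(2(2x + 3)).
For x > 0 we have 2x + 3 > 2x, so |(-2x + 9)/(2x + 3) + 1| = 24/(2(2x + 3)) < 24/(2·2x) = 6/x.
Thus |(-2x + 9)/(2x + 3) + 1| < ε whenever x > 6/ε.
Take M = 6/ε. If x > M then |(-2x + 9)/(2x + 3) + 1| < 6/x < ε.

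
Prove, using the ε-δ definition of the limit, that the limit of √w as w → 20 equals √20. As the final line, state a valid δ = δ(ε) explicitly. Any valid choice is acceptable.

δ = min(20, √20·ε)

Suppose ε > 0. We want δ > 0 such that 0 < |w − 20| < δ implies |√w − √20| < ε.
Rationalise: √w − √20 = (w − 20)/(√w + √20), so |√w − √20| = |w − 20|/(√w + √20).
Restrict δ ≤ 20 so that |w − 20| < 20 forces w > 0, and then √w + √20 > √20.
Hence |√w − √20| < |w − 20|/√20, which is < ε once |w − 20| < √20·ε.
Take δ = min(20, √20·ε). If 0 < |w − 20| < δ then w > 0 and |√w − √20| < |w − 20|/√20 < ε.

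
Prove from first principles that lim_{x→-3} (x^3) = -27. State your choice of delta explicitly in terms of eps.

Let eps > 0. We seek delta > 0 with 0 < |x + 3| < delta ⇒ |x^3 + 27| < eps.
Factor: x^3 + 27 = (x + 3)(x^2 - 3x + 9), so |x^3 + 27| = |x + 3|·|x^2 - 3x + 9|.
Restrict delta ≤ 1. Then |x + 3| < 1 gives |x| < 4, so by the triangle inequality |x^2 - 3x + 9| ≤ 4^2 + 3·4 + 9 = 37.
Hence |x^3 + 27| ≤ 37|x + 3|, which is < eps once |x + 3| < eps/37.
Take delta = min(1, eps/37). If 0 < |x + 3| < delta then both bounds hold and |x^3 + 27| ≤ 37|x + 3| < 37·(eps/37) = eps.

delta = min(1, eps/37)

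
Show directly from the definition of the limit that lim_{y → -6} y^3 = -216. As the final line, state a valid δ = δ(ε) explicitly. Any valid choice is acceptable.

δ = min(2, ε/148)

Suppose ε > 0. We seek δ > 0 with 0 < |y + 6| < δ ⇒ |y^3 + 216| < ε.
Factor: y^3 + 216 = (y + 6)(y^2 - 6y + 36), so |y^3 + 216| = |y + 6|·|y^2 - 6y + 36|.
Impose δ ≤ 2 so that |y| < 8; then |y^2 - 6y + 36| ≤ 148.
Hence |y^3 + 216| ≤ 148|y + 6|, which is < ε once |y + 6| < ε/148.
Take δ = min(2, ε/148). If 0 < |y + 6| < δ then both bounds hold and |y^3 + 216| ≤ 148|y + 6| < 148·(ε/148) = ε.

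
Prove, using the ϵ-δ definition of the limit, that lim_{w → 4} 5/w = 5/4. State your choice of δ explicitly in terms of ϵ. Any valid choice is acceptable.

Fix ϵ > 0. We seek δ > 0 such that 0 < |w − 4| < δ implies |5/w − (5/4)| < ϵ.
|5/w − (5/4)| = 5·|4 − w|/(4·|w|) = 5|w − 4|/(4|w|).
Restrict δ ≤ 2. Then |w − 4| < 2 gives |w| > 2, so 4|w| > 8.
Then |5/w − (5/4)| < 5|w − 4|/8, which is < ϵ when |w − 4| < (8/5)ϵ.
Take δ = min(2, (8/5)ϵ). Then 0 < |w − 4| < δ gives both |w − 4| < 2 and |w − 4| < (8/5)ϵ, so |5/w − (5/4)| < ϵ.

δ = min(2, (8/5)ϵ)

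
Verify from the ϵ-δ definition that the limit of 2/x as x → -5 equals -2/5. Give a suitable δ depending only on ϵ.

δ = min(5/2, (25/4)ϵ)

Suppose ϵ > 0. We seek δ > 0 such that 0 < |x + 5| < δ implies |2/x + 2/5| < ϵ.
|2/x + 2/5| = 2·|-5 − x|/(5·|x|) = 2|x + 5|/(5|x|).
Restrict δ ≤ 5/2. Then |x + 5| < 5/2 gives |x| > 5/2, so 5|x| > 25/2.
Then |2/x + 2/5| < 2|x + 5|/(25/2), which is < ϵ when |x + 5| < (25/4)ϵ.
Take δ = min(5/2, (25/4)ϵ). Then 0 < |x + 5| < δ gives both |x + 5| < 5/2 and |x + 5| < (25/4)ϵ, so |2/x + 2/5| < ϵ.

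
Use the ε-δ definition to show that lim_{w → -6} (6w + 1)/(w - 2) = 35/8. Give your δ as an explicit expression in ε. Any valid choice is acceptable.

Let ε > 0. We want δ > 0 with 0 < |w + 6| < δ ⇒ |(6w + 1)/(w - 2) − (35/8)| < ε.
Combining over a common denominator, (6w + 1)/(w - 2) − (35/8) = [(6w + 1)·(-8) − (-35)·(w - 2)] / [(-8)·(w - 2)] = -13(w + 6) / ((-8)(w - 2)).
So |(6w + 1)/(w - 2) − (35/8)| = 13|w + 6| / (8·|w − 2|).
Restrict δ ≤ 4. Then |w + 6| < 4 gives |w − 2| = |(w + 6) + (-8)| ≥ 8 − 4 = 4.
Hence |(6w + 1)/(w - 2) − (35/8)| < 13|w + 6|/(8·4) = (13/32)|w + 6|, which is < ε once |w + 6| < (32/13)ε.
Take δ = min(4, (32/13)ε). Then 0 < |w + 6| < δ forces both bounds, so |(6w + 1)/(w - 2) − (35/8)| < ε.

δ = min(4, (32/13)ε)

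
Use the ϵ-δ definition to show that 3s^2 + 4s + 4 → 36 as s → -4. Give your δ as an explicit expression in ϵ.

Suppose ϵ > 0. We want δ > 0 such that 0 < |s + 4| < δ implies |(3s^2 + 4s + 4) − 36| < ϵ.
(3s^2 + 4s + 4) − 36 = 3s^2 + 4s - 32 = (s + 4)(3s - 8).
So |(3s^2 + 4s + 4) − 36| = |s + 4|·|3s - 8|.
Require δ ≤ 1. Then |s + 4| < 1 gives |s| < 5, and by the triangle inequality |3s - 8| ≤ 3·5 + 8 = 23.
Hence |(3s^2 + 4s + 4) − 36| ≤ 23|s + 4| < ϵ provided |s + 4| < ϵ/23.
Take δ = min(1, ϵ/23). Then 0 < |s + 4| < δ gives both |s + 4| < 1 and |s + 4| < ϵ/23, so |(3s^2 + 4s + 4) − 36| < ϵ.

δ = min(1, ϵ/23)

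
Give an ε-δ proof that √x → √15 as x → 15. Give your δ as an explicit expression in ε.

δ = min(15, √15·ε)

Suppose ε > 0. We want δ > 0 such that 0 < |x − 15| < δ implies |√x − √15| < ε.
Rationalise: √x − √15 = (x − 15)/(√x + √15), so |√x − √15| = |x − 15|/(√x + √15).
Restrict δ ≤ 15 so that |x − 15| < 15 forces x > 0, and then √x + √15 > √15.
Hence |√x − √15| < |x − 15|/√15, which is < ε once |x − 15| < √15·ε.
Take δ = min(15, √15·ε). If 0 < |x − 15| < δ then x > 0 and |√x − √15| < |x − 15|/√15 < ε.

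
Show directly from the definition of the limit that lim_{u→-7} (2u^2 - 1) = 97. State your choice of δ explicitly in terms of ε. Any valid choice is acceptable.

δ = min(1, ε/30)

Let ε > 0 be given. We want δ > 0 such that 0 < |u + 7| < δ implies |(2u^2 - 1) − 97| < ε.
(2u^2 - 1) − 97 = 2u^2 - 98 = (u + 7)(2u - 14).
So |(2u^2 - 1) − 97| = |u + 7|·|2u - 14|.
Assume first that |u + 7| < 1, so |u| < 8. Then |2u - 14| ≤ 2·8 + 14 = 30.
Hence |(2u^2 - 1) − 97| ≤ 30|u + 7| < ε provided |u + 7| < ε/30.
Take δ = min(1, ε/30). Then 0 < |u + 7| < δ gives both |u + 7| < 1 and |u + 7| < ε/30, so |(2u^2 - 1) − 97| < ε.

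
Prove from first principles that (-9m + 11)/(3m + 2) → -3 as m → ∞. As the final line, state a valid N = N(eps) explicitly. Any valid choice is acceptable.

Suppose eps > 0. For m ≥ 1, |(-9m + 11)/(3m + 2) + 3| = |51|/(3(3m + 2)) = 51/(3(3m + 2)).
Since 3m + 2 ≥ 3m for m ≥ 1, this is ≤ 51/(3·3m) = (17/3)/m.
So |(-9m + 11)/(3m + 2) + 3| < eps whenever m > (17/3)/eps.
Take N = (17/3)/eps. If m > N then |(-9m + 11)/(3m + 2) + 3| ≤ (17/3)/m < eps.

N = (17/3)/eps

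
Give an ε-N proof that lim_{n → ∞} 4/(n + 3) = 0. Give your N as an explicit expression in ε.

N = 4/ε

Suppose ε > 0. For n ≥ 1, |4/(n + 3) − 0| = 4/(n + 3) ≤ 4/n.
We need 4/n < ε, i.e. n > 4/ε.
Take N = 4/ε. If n > N then |4/(n + 3)| ≤ 4/n < ε.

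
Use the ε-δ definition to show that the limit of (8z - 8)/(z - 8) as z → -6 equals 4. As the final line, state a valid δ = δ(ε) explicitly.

Fix ε > 0. We want δ > 0 with 0 < |z + 6| < δ ⇒ |(8z - 8)/(z - 8) − 4| < ε.
Combining over a common denominator, (8z - 8)/(z - 8) − 4 = [(8z - 8)·(-14) − (-56)·(z - 8)] / [(-14)·(z - 8)] = -56(z + 6) / ((-14)(z - 8)).
So |(8z - 8)/(z - 8) − 4| = 56|z + 6| / (14·|z − 8|).
Require δ ≤ 7, so |z − 8| ≥ |-14| − |z + 6| > 14 − 7 = 7.
Hence |(8z - 8)/(z - 8) − 4| < 56|z + 6|/(14·7) = (4/7)|z + 6|, which is < ε once |z + 6| < (7/4)ε.
Take δ = min(7, (7/4)ε). Then 0 < |z + 6| < δ forces both bounds, so |(8z - 8)/(z - 8) − 4| < ε.

δ = min(7, (7/4)ε)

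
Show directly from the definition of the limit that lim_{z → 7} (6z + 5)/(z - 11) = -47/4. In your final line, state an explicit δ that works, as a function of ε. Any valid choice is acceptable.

Fix ε > 0. We want δ > 0 with 0 < |z − 7| < δ ⇒ |(6z + 5)/(z - 11) + 47/4| < ε.
Combining over a common denominator, (6z + 5)/(z - 11) + 47/4 = [(6z + 5)·(-4) − 47·(z - 11)] / [(-4)·(z - 11)] = -71(z − 7) / ((-4)(z - 11)).
So |(6z + 5)/(z - 11) + 47/4| = 71|z − 7| / (4·|z − 11|).
Restrict δ ≤ 2. Then |z − 7| < 2 gives |z − 11| = |(z − 7) + (-4)| ≥ 4 − 2 = 2.
Hence |(6z + 5)/(z - 11) + 47/4| < 71|z − 7|/(4·2) = (71/8)|z − 7|, which is < ε once |z − 7| < (8/71)ε.
Take δ = min(2, (8/71)ε). Then 0 < |z − 7| < δ forces both bounds, so |(6z + 5)/(z - 11) + 47/4| < ε.

δ = min(2, (8/71)ε)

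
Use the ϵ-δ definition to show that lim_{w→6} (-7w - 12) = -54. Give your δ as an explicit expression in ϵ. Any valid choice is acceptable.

Let ϵ > 0. We need δ > 0 so that 0 < |w − 6| < δ implies |(-7w - 12) + 54| < ϵ.
Since (-7w - 12) + 54 = -7(w − 6), we have |(-7w - 12) + 54| = 7|w − 6|.
So 7|w − 6| < ϵ exactly when |w − 6| < ϵ/7.
Choosing δ = ϵ/7 gives |(-7w - 12) + 54| = 7|w − 6| < ϵ whenever |w − 6| < δ.

δ = ϵ/7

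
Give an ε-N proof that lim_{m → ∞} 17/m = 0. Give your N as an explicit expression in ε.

Let ε > 0. For m ≥ 1, |17/m − 0| = 17/(m) ≤ 17/m.
We need 17/m < ε, i.e. m > 17/ε.
Take N = 17/ε. If m > N then |17/m| ≤ 17/m < ε.

N = 17/ε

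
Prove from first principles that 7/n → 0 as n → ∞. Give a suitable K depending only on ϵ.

Fix ϵ > 0. For n ≥ 1, |7/n − 0| = 7/(n) ≤ 7/n.
We need 7/n < ϵ, i.e. n > 7/ϵ.
Take K = 7/ϵ. If n > K then |7/n| ≤ 7/n < ϵ.

K = 7/ϵ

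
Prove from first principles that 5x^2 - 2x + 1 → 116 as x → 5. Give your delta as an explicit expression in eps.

Suppose eps > 0. We want delta > 0 such that 0 < |x − 5| < delta implies |(5x^2 - 2x + 1) − 116| < eps.
(5x^2 - 2x + 1) − 116 = 5x^2 - 2x - 115 = (x − 5)(5x + 23).
So |(5x^2 - 2x + 1) − 116| = |x − 5|·|5x + 23|.
Assume first that |x − 5| < 1, so |x| < 6. Then |5x + 23| ≤ 5·6 + 23 = 53.
Hence |(5x^2 - 2x + 1) − 116| ≤ 53|x − 5| < eps provided |x − 5| < eps/53.
Take delta = min(1, eps/53). Then 0 < |x − 5| < delta gives both |x − 5| < 1 and |x − 5| < eps/53, so |(5x^2 - 2x + 1) − 116| < eps.

delta = min(1, eps/53)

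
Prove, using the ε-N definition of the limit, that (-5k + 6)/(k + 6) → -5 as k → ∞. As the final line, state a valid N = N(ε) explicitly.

N = 36/ε

Fix ε > 0. For k ≥ 1, |(-5k + 6)/(k + 6) + 5| = |36|/((k + 6)) = 36/((k + 6)).
Since k + 6 ≥ k for k ≥ 1, this is ≤ 36/(k) = 36/k.
So |(-5k + 6)/(k + 6) + 5| < ε whenever k > 36/ε.
Take N = 36/ε. If k > N then |(-5k + 6)/(k + 6) + 5| ≤ 36/k < ε.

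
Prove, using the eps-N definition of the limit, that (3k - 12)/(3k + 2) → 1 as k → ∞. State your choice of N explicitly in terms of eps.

Let eps > 0. For k ≥ 1, |(3k - 12)/(3k + 2) − 1| = |-42|/(3(3k + 2)) = 42/(3(3k + 2)).
Since 3k + 2 ≥ 3k for k ≥ 1, this is ≤ 42/(3·3k) = (14/3)/k.
So |(3k - 12)/(3k + 2) − 1| < eps whenever k > (14/3)/eps.
Take N = (14/3)/eps. If k > N then |(3k - 12)/(3k + 2) − 1| ≤ (14/3)/k < eps.

N = (14/3)/eps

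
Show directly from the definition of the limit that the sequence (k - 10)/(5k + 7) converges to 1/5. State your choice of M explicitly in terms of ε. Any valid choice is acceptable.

Suppose ε > 0. For k ≥ 1, |(k - 10)/(5k + 7) − (1/5)| = |-57|/(5(5k + 7)) = 57/(5(5k + 7)).
Since 5k + 7 ≥ 5k for k ≥ 1, this is ≤ 57/(5·5k) = (57/25)/k.
So |(k - 10)/(5k + 7) − (1/5)| < ε whenever k > (57/25)/ε.
Take M = (57/25)/ε. If k > M then |(k - 10)/(5k + 7) − (1/5)| ≤ (57/25)/k < ε.

M = (57/25)/ε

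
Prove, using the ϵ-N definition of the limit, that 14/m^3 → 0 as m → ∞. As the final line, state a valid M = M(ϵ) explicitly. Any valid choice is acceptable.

Fix ϵ > 0. For m ≥ 1, |14/m^3 − 0| = 14/m^3.
14/m^3 < ϵ ⇔ m^3 > 14/ϵ ⇔ m > (14/ϵ)^{1/3}.
Take M = (14/ϵ)^{1/3}. Then m > M implies 14/m^3 < ϵ.

M = (14/ϵ)^{1/3}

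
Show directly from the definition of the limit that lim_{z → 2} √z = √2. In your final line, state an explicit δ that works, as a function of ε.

Fix ε > 0. We want δ > 0 such that 0 < |z − 2| < δ implies |√z − √2| < ε.
Rationalise: √z − √2 = (z − 2)/(√z + √2), so |√z − √2| = |z − 2|/(√z + √2).
Restrict δ ≤ 2 so that |z − 2| < 2 forces z > 0, and then √z + √2 > √2.
Hence |√z − √2| < |z − 2|/√2, which is < ε once |z − 2| < √2·ε.
Take δ = min(2, √2·ε). If 0 < |z − 2| < δ then z > 0 and |√z − √2| < |z − 2|/√2 < ε.

δ = min(2, √2·ε)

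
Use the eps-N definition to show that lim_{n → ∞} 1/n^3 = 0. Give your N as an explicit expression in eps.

Let eps > 0 be given. For n ≥ 1, |1/n^3 − 0| = 1/n^3.
1/n^3 < eps ⇔ n^3 > 1/eps ⇔ n > (1/eps)^{1/3}.
Take N = (1/eps)^{1/3}. Then n > N implies 1/n^3 < eps.

N = (1/eps)^{1/3}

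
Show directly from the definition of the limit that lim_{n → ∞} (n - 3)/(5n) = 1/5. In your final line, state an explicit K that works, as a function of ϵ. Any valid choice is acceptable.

Let ϵ > 0. For n ≥ 1, |(n - 3)/(5n) − (1/5)| = |-15|/(5(5n)) = 15/(5(5n)).
Since 5n ≥ 5n for n ≥ 1, this is ≤ 15/(5·5n) = (3/5)/n.
So |(n - 3)/(5n) − (1/5)| < ϵ whenever n > (3/5)/ϵ.
Take K = (3/5)/ϵ. If n > K then |(n - 3)/(5n) − (1/5)| ≤ (3/5)/n < ϵ.

K = (3/5)/ϵ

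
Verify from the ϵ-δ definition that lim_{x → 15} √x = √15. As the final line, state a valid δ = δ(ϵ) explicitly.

δ = min(15, √15·ϵ)

Let ϵ > 0 be given. We want δ > 0 such that 0 < |x − 15| < δ implies |√x − √15| < ϵ.
Rationalise: √x − √15 = (x − 15)/(√x + √15), so |√x − √15| = |x − 15|/(√x + √15).
Restrict δ ≤ 15 so that |x − 15| < 15 forces x > 0, and then √x + √15 > √15.
Hence |√x − √15| < |x − 15|/√15, which is < ϵ once |x − 15| < √15·ϵ.
Take δ = min(15, √15·ϵ). If 0 < |x − 15| < δ then x > 0 and |√x − √15| < |x − 15|/√15 < ϵ.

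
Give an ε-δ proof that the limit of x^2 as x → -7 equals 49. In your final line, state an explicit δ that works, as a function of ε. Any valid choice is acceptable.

Suppose ε > 0. We seek δ > 0 with 0 < |x + 7| < δ ⇒ |x^2 − 49| < ε.
Factor: x^2 − 49 = (x + 7)(x - 7), so |x^2 − 49| = |x + 7|·|x - 7|.
Impose δ ≤ 2 so that |x| < 9; then |x - 7| ≤ 16.
Hence |x^2 − 49| ≤ 16|x + 7|, which is < ε once |x + 7| < ε/16.
Take δ = min(2, ε/16). If 0 < |x + 7| < δ then both bounds hold and |x^2 − 49| ≤ 16|x + 7| < 16·(ε/16) = ε.

δ = min(2, ε/16)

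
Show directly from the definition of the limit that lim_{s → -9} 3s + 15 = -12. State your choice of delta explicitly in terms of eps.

Let eps > 0. We need delta > 0 so that 0 < |s + 9| < delta implies |(3s + 15) + 12| < eps.
Since (3s + 15) + 12 = 3(s + 9), we have |(3s + 15) + 12| = 3|s + 9|.
So 3|s + 9| < eps exactly when |s + 9| < eps/3.
Take delta = eps/3. If 0 < |s + 9| < delta then |(3s + 15) + 12| = 3|s + 9| < 3·(eps/3) = eps.

delta = eps/3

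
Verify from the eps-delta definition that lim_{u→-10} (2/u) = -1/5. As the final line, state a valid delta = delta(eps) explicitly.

delta = min(5, 25eps)

Let eps > 0 be given. We seek delta > 0 such that 0 < |u + 10| < delta implies |2/u + 1/5| < eps.
|2/u + 1/5| = 2·|-10 − u|/(10·|u|) = 2|u + 10|/(10|u|).
Restrict delta ≤ 5. Then |u + 10| < 5 gives |u| > 5, so 10|u| > 50.
Then |2/u + 1/5| < 2|u + 10|/50, which is < eps when |u + 10| < 25eps.
Take delta = min(5, 25eps). Then 0 < |u + 10| < delta gives both |u + 10| < 5 and |u + 10| < 25eps, so |2/u + 1/5| < eps.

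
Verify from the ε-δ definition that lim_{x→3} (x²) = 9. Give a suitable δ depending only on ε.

δ = min(1, ε/7)

Let ε > 0. We seek δ > 0 with 0 < |x − 3| < δ ⇒ |x² − 9| < ε.
Factor: x² − 9 = (x − 3)(x + 3), so |x² − 9| = |x − 3|·|x + 3|.
Restrict δ ≤ 1. Then |x − 3| < 1 gives |x| < 4, so by the triangle inequality |x + 3| ≤ 4 + 3 = 7.
Hence |x² − 9| ≤ 7|x − 3|, which is < ε once |x − 3| < ε/7.
Take δ = min(1, ε/7). If 0 < |x − 3| < δ then both bounds hold and |x² − 9| ≤ 7|x − 3| < 7·(ε/7) = ε.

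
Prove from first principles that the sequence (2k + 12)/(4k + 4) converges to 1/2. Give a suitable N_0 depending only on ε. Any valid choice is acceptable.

N_0 = (5/2)/ε

Fix ε > 0. For k ≥ 1, |(2k + 12)/(4k + 4) − (1/2)| = |40|/(4(4k + 4)) = 40/(4(4k + 4)).
Since 4k + 4 ≥ 4k for k ≥ 1, this is ≤ 40/(4·4k) = (5/2)/k.
So |(2k + 12)/(4k + 4) − (1/2)| < ε whenever k > (5/2)/ε.
Take N_0 = (5/2)/ε. If k > N_0 then |(2k + 12)/(4k + 4) − (1/2)| ≤ (5/2)/k < ε.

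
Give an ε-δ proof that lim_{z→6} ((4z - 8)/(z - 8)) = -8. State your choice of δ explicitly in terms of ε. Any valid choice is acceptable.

Fix ε > 0. We want δ > 0 with 0 < |z − 6| < δ ⇒ |(4z - 8)/(z - 8) + 8| < ε.
Combining over a common denominator, (4z - 8)/(z - 8) + 8 = [(4z - 8)·(-2) − 16·(z - 8)] / [(-2)·(z - 8)] = -24(z − 6) / ((-2)(z - 8)).
So |(4z - 8)/(z - 8) + 8| = 24|z − 6| / (2·|z − 8|).
Require δ ≤ 1, so |z − 8| ≥ |-2| − |z − 6| > 2 − 1 = 1.
Hence |(4z - 8)/(z - 8) + 8| < 24|z − 6|/(2·1) = 12|z − 6|, which is < ε once |z − 6| < (1/12)ε.
Take δ = min(1, (1/12)ε). Then 0 < |z − 6| < δ forces both bounds, so |(4z - 8)/(z - 8) + 8| < ε.

δ = min(1, (1/12)ε)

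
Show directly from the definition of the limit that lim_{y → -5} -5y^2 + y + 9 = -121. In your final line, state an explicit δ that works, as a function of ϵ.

Fix ϵ > 0. We want δ > 0 such that 0 < |y + 5| < δ implies |(-5y^2 + y + 9) + 121| < ϵ.
(-5y^2 + y + 9) + 121 = -5y^2 + y + 130 = (y + 5)(-5y + 26).
So |(-5y^2 + y + 9) + 121| = |y + 5|·|-5y + 26|.
Assume first that |y + 5| < 1, so |y| < 6. Then |-5y + 26| ≤ 5·6 + 26 = 56.
Hence |(-5y^2 + y + 9) + 121| ≤ 56|y + 5| < ϵ provided |y + 5| < ϵ/56.
Choosing δ = min(1, ϵ/56) ensures both conditions, hence |(-5y^2 + y + 9) + 121| < ϵ.

δ = min(1, ϵ/56)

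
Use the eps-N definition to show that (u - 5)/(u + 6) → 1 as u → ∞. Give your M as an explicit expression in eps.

M = 11/eps

Fix eps > 0. We seek M > 0 such that u > M implies |(u - 5)/(u + 6) − 1| < eps.
(u - 5)/(u + 6) − 1 = ((u - 5) − (u + 6)) / ((u + 6)) = -11/((u + 6)).
For u > 0 we have u + 6 > u, so |(u - 5)/(u + 6) − 1| = 11/((u + 6)) < 11/(u) = 11/u.
Thus |(u - 5)/(u + 6) − 1| < eps whenever u > 11/eps.
Take M = 11/eps. If u > M then |(u - 5)/(u + 6) − 1| < 11/u < eps.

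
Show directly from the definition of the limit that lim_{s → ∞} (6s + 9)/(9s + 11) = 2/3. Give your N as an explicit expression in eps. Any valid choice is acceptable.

Let eps > 0 be given. We seek N > 0 such that s > N implies |(6s + 9)/(9s + 11) − (2/3)| < eps.
(6s + 9)/(9s + 11) − (2/3) = (9(6s + 9) − 6(9s + 11)) / (9(9s + 11)) = 15/(9(9s + 11)).
For s > 0 we have 9s + 11 > 9s, so |(6s + 9)/(9s + 11) − (2/3)| = 15/(9(9s + 11)) < 15/(9·9s) = (5/27)/s.
Thus |(6s + 9)/(9s + 11) − (2/3)| < eps whenever s > (5/27)/eps.
Take N = (5/27)/eps. If s > N then |(6s + 9)/(9s + 11) − (2/3)| < (5/27)/s < eps.

N = (5/27)/eps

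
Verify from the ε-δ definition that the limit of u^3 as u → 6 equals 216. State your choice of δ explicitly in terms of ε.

Suppose ε > 0. We seek δ > 0 with 0 < |u − 6| < δ ⇒ |u^3 − 216| < ε.
Factor: u^3 − 216 = (u − 6)(u^2 + 6u + 36), so |u^3 − 216| = |u − 6|·|u^2 + 6u + 36|.
Impose δ ≤ 1 so that |u| < 7; then |u^2 + 6u + 36| ≤ 127.
Hence |u^3 − 216| ≤ 127|u − 6|, which is < ε once |u − 6| < ε/127.
Take δ = min(1, ε/127). If 0 < |u − 6| < δ then both bounds hold and |u^3 − 216| ≤ 127|u − 6| < 127·(ε/127) = ε.

δ = min(1, ε/127)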